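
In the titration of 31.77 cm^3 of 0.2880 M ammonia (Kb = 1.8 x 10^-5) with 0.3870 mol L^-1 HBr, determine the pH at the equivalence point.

5.02

n(NH3) = 0.2880 x 0.03177 = 0.009150 mol; V(HBr) at equivalence = 0.009150/0.3870 = 0.02364 L.
At equivalence the base is fully converted to NH4+; total volume = 0.05541 L, so [NH4+] = 0.009150/0.05541 = 0.1651 M.
Ka(NH4+) = Kw/Kb = 1.0e-14 / 1.8 x 10^-5 = 5.56e-10.
[H^+] = sqrt(Ka x [NH4+]) = sqrt(5.56e-10 x 0.1651) = 9.58e-6 M.
pH = -log(9.58e-6) = 5.02.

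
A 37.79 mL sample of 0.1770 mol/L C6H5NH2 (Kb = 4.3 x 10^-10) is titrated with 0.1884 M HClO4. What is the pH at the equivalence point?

2.84

n(C6H5NH2) = 0.1770 x 0.03779 = 0.006689 mol; V(HClO4) at equivalence = 0.006689/0.1884 = 0.03550 L.
At equivalence the base is fully converted to C6H5NH3+; total volume = 0.07329 L, so [C6H5NH3+] = 0.006689/0.07329 = 0.09126 M.
Ka(C6H5NH3+) = Kw/Kb = 1.0e-14 / 4.3 x 10^-10 = 2.33e-5.
[H^+] = sqrt(Ka x [C6H5NH3+]) = sqrt(2.33e-5 x 0.09126) = 0.00146 M.
pH = -log(0.00146) = 2.84.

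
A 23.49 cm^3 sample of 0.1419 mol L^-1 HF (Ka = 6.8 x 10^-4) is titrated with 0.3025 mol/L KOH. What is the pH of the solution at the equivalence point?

n(HF) = 0.1419 x 0.02349 = 0.003333 mol; V(KOH) at equivalence = 0.003333/0.3025 = 0.01102 L.
At equivalence all the acid is converted to F-; total volume = 0.02349 + 0.01102 = 0.03451 L, so [F-] = 0.003333/0.03451 = 0.09659 M.
Kb = Kw/Ka = 1.0e-14 / 6.8 x 10^-4 = 1.47e-11.
[OH^-] = sqrt(Kb x [F-]) = sqrt(1.47e-11 x 0.09659) = 1.19e-6 M.
pOH = 5.92, so pH = 14.00 - 5.92 = 8.08.

8.08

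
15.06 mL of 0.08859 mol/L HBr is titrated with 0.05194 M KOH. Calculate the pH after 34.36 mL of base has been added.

11.96

n(acid) = 0.08859 x 0.01506 = 0.001334 mol; n(KOH) added = 0.05194 x 0.03436 = 0.001785 mol.
Base is in excess by 0.001785 - 0.001334 = 0.0004505 mol in a total volume of 0.04942 L.
[OH^-] = 0.0004505/0.04942 = 0.009116 M, so pOH = 2.04 and pH = 14.00 - 2.04 = 11.96.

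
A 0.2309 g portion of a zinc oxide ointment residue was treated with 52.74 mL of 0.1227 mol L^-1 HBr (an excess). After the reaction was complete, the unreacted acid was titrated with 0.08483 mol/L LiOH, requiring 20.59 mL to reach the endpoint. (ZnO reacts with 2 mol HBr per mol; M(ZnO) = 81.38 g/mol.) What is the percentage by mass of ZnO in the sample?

83.3%

Total n(HBr) added = 0.1227 x 0.05274 = 0.006471 mol.
n(LiOH) used = 0.08483 x 0.02059 = 0.001747 mol, which equals the excess n(HBr).
So n(HBr) consumed by the sample = 0.006471 - 0.001747 = 0.004725 mol.
n(ZnO) = 0.004725 / 2 = 0.002362 mol.
mass ZnO = 0.002362 x 81.38 = 0.1922 g, so %ZnO = 0.1922/0.2309 x 100 = 83.3%.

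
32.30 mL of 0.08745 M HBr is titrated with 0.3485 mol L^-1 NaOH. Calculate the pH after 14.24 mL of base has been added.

12.66

n(acid) = 0.08745 x 0.03230 = 0.002825 mol; n(NaOH) added = 0.3485 x 0.01424 = 0.004963 mol.
Base is in excess by 0.004963 - 0.002825 = 0.002138 mol in a total volume of 0.04654 L.
[OH^-] = 0.002138/0.04654 = 0.04594 M, so pOH = 1.34 and pH = 14.00 - 1.34 = 12.66.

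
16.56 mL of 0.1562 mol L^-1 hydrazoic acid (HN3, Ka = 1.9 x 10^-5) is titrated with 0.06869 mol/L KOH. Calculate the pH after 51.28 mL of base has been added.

n(acid) = 0.1562 x 0.01656 = 0.002587 mol; n(KOH) added = 0.06869 x 0.05128 = 0.003522 mol.
Base is in excess by 0.003522 - 0.002587 = 0.0009358 mol in a total volume of 0.06784 L.
[OH^-] = 0.0009358/0.06784 = 0.01379 M, so pOH = 1.86 and pH = 14.00 - 1.86 = 12.14.

12.14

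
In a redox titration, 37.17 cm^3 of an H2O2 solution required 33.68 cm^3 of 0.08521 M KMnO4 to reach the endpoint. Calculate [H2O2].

n(KMnO4) = 0.08521 x 0.03368 = 0.002870 mol.
From the balanced equation, 2 mol KMnO4 reacts with 5 mol H2O2, so n(H2O2) = 0.002870 x 5/2 = 0.007175 mol.
[H2O2] = 0.007175 / 0.03717 L = 0.193 M.

0.193 M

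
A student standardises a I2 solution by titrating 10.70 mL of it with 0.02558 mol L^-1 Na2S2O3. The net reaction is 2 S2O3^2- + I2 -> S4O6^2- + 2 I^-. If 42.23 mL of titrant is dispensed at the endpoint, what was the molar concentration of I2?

0.0505 M

n(Na2S2O3) = 0.02558 x 0.04223 = 0.001080 mol.
From the balanced equation, 2 mol Na2S2O3 reacts with 1 mol I2, so n(I2) = 0.001080 x 1/2 = 0.0005401 mol.
[I2] = 0.0005401 / 0.01070 L = 0.0505 M.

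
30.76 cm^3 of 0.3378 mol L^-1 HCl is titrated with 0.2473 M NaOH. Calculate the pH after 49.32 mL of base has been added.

12.35

n(acid) = 0.3378 x 0.03076 = 0.01039 mol; n(NaOH) added = 0.2473 x 0.04932 = 0.01220 mol.
Base is in excess by 0.01220 - 0.01039 = 0.001806 mol in a total volume of 0.08008 L.
[OH^-] = 0.001806/0.08008 = 0.02255 M, so pOH = 1.65 and pH = 14.00 - 1.65 = 12.35.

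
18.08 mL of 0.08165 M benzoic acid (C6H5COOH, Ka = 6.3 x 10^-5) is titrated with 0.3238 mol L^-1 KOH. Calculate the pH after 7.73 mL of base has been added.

n(acid) = 0.08165 x 0.01808 = 0.001476 mol; n(KOH) added = 0.3238 x 0.007730 = 0.002503 mol.
Base is in excess by 0.002503 - 0.001476 = 0.001027 mol in a total volume of 0.02581 L.
[OH^-] = 0.001027/0.02581 = 0.03978 M, so pOH = 1.40 and pH = 14.00 - 1.40 = 12.60.

12.60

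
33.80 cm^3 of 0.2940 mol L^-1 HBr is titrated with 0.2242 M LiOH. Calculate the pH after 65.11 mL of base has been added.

12.67

n(acid) = 0.2940 x 0.03380 = 0.009937 mol; n(LiOH) added = 0.2242 x 0.06511 = 0.01460 mol.
Base is in excess by 0.01460 - 0.009937 = 0.004660 mol in a total volume of 0.09891 L.
[OH^-] = 0.004660/0.09891 = 0.04712 M, so pOH = 1.33 and pH = 14.00 - 1.33 = 12.67.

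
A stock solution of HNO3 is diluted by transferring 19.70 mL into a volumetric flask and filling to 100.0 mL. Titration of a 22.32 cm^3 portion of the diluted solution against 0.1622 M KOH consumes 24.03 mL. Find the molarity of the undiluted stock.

0.886 M

n(KOH) = 0.1622 x 0.02403 = 0.003898 mol.
n(HNO3) in the aliquot = 0.003898 mol.
[diluted HNO3] = 0.003898 / 0.02232 = 0.1746 M.
Dilution factor = 100.0/19.70 = 5.076, so [stock] = 0.1746 x 5.076 = 0.886 M.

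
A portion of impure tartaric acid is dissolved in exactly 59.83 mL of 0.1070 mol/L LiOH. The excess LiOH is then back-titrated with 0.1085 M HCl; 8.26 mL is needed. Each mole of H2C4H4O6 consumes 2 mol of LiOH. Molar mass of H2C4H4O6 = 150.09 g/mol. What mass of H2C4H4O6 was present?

Total n(LiOH) added = 0.1070 x 0.05983 = 0.006402 mol.
n(HCl) used = 0.1085 x 0.008260 = 0.0008962 mol, which equals the excess n(LiOH).
So n(LiOH) consumed by the sample = 0.006402 - 0.0008962 = 0.005506 mol.
n(H2C4H4O6) = 0.005506 / 2 = 0.002753 mol.
mass = 0.002753 mol x 150.09 g/mol = 0.413 g.

0.413 g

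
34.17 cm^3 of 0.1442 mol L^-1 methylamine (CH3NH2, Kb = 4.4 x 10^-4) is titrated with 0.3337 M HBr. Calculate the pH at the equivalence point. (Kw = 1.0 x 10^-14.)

n(CH3NH2) = 0.1442 x 0.03417 = 0.004927 mol; V(HBr) at equivalence = 0.004927/0.3337 = 0.01477 L.
At equivalence the base is fully converted to CH3NH3+; total volume = 0.04894 L, so [CH3NH3+] = 0.004927/0.04894 = 0.1007 M.
Ka(CH3NH3+) = Kw/Kb = 1.0e-14 / 4.4 x 10^-4 = 2.27e-11.
[H^+] = sqrt(Ka x [CH3NH3+]) = sqrt(2.27e-11 x 0.1007) = 1.51e-6 M.
pH = -log(1.51e-6) = 5.82.

5.82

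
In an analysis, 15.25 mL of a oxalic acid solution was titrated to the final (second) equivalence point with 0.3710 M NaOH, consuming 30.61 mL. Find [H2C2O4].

0.372 M

n(NaOH) = 0.3710 x 0.03061 = 0.01136 mol.
At the final (second) equivalence point, 2 mol OH^- react per mol H2C2O4, so n(H2C2O4) = 0.01136 / 2 = 0.005678 mol.
[H2C2O4] = 0.005678 / 0.01525 L = 0.372 M.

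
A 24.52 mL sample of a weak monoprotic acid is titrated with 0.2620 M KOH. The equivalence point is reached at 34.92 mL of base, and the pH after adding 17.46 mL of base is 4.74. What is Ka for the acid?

17.46 mL is half of the equivalence volume, so this is the half-equivalence point where [HA] = [A^-].
At half-equivalence pH = pKa, so pKa = 4.74.
Ka = 10^(-4.74) = 1.8 x 10^-5.

1.8 x 10^-5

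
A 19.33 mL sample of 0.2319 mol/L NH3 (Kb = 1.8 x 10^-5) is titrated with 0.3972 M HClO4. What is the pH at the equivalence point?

n(NH3) = 0.2319 x 0.01933 = 0.004483 mol; V(HClO4) at equivalence = 0.004483/0.3972 = 0.01129 L.
At equivalence the base is fully converted to NH4+; total volume = 0.03062 L, so [NH4+] = 0.004483/0.03062 = 0.1464 M.
Ka(NH4+) = Kw/Kb = 1.0e-14 / 1.8 x 10^-5 = 5.56e-10.
[H^+] = sqrt(Ka x [NH4+]) = sqrt(5.56e-10 x 0.1464) = 9.02e-6 M.
pH = -log(9.02e-6) = 5.04.

5.04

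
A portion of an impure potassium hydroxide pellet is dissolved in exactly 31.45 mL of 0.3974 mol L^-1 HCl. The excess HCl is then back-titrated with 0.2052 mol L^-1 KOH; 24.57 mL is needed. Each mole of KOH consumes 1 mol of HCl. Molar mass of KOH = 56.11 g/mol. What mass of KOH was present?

0.418 g

Total n(HCl) added = 0.3974 x 0.03145 = 0.01250 mol.
n(KOH) used = 0.2052 x 0.02457 = 0.005042 mol, which equals the excess n(HCl).
So n(HCl) consumed by the sample = 0.01250 - 0.005042 = 0.007456 mol.
n(KOH) = 0.007456 / 1 = 0.007456 mol.
mass = 0.007456 mol x 56.11 g/mol = 0.418 g.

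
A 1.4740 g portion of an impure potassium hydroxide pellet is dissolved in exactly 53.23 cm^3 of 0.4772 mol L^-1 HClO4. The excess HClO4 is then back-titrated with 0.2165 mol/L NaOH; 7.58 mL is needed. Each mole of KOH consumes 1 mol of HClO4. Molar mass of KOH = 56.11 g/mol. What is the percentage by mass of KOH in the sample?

90.4%

Total n(HClO4) added = 0.4772 x 0.05323 = 0.02540 mol.
n(NaOH) used = 0.2165 x 0.007580 = 0.001641 mol, which equals the excess n(HClO4).
So n(HClO4) consumed by the sample = 0.02540 - 0.001641 = 0.02376 mol.
n(KOH) = 0.02376 / 1 = 0.02376 mol.
mass KOH = 0.02376 x 56.11 = 1.333 g, so %KOH = 1.333/1.4740 x 100 = 90.4%.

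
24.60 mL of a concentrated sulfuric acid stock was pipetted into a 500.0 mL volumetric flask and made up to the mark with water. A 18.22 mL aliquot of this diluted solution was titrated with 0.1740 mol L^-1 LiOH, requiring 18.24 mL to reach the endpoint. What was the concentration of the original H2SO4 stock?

1.77 M

n(LiOH) = 0.1740 x 0.01824 = 0.003174 mol.
n(H2SO4) in the aliquot = 0.003174 x 1/2 = 0.001587 mol.
[diluted H2SO4] = 0.001587 / 0.01822 = 0.08710 M.
Dilution factor = 500.0/24.60 = 20.33, so [stock] = 0.08710 x 20.33 = 1.77 M.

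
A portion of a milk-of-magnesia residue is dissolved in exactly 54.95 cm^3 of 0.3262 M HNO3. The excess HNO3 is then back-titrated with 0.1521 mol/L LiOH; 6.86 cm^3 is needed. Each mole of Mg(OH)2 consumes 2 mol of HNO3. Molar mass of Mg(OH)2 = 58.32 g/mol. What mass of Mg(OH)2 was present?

Total n(HNO3) added = 0.3262 x 0.05495 = 0.01792 mol.
n(LiOH) used = 0.1521 x 0.006860 = 0.001043 mol, which equals the excess n(HNO3).
So n(HNO3) consumed by the sample = 0.01792 - 0.001043 = 0.01688 mol.
n(Mg(OH)2) = 0.01688 / 2 = 0.008441 mol.
mass = 0.008441 mol x 58.32 g/mol = 0.492 g.

0.492 g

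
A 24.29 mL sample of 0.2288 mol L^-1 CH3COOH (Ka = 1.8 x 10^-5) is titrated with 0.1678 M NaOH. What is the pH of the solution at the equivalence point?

8.87

n(CH3COOH) = 0.2288 x 0.02429 = 0.005558 mol; V(NaOH) at equivalence = 0.005558/0.1678 = 0.03312 L.
At equivalence all the acid is converted to CH3COO-; total volume = 0.02429 + 0.03312 = 0.05741 L, so [CH3COO-] = 0.005558/0.05741 = 0.09680 M.
Kb = Kw/Ka = 1.0e-14 / 1.8 x 10^-5 = 5.56e-10.
[OH^-] = sqrt(Kb x [CH3COO-]) = sqrt(5.56e-10 x 0.09680) = 7.33e-6 M.
pOH = 5.13, so pH = 14.00 - 5.13 = 8.87.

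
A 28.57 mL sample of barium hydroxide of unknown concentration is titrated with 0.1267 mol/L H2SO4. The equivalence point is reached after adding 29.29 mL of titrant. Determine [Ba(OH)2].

n(H2SO4) delivered = 0.1267 x 0.02929 = 0.003711 mol.
For a 1:1 reaction, n(Ba(OH)2) = 0.003711 mol.
[Ba(OH)2] = 0.003711 mol / 0.02857 L = 0.130 M.

0.130 M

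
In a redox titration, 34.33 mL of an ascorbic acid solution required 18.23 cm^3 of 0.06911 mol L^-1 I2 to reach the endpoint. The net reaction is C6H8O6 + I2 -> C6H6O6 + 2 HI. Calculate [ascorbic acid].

n(I2) = 0.06911 x 0.01823 = 0.001260 mol.
From the balanced equation, 1 mol I2 reacts with 1 mol ascorbic acid, so n(ascorbic acid) = 0.001260 x 1/1 = 0.001260 mol.
[ascorbic acid] = 0.001260 / 0.03433 L = 0.0367 M.

0.0367 M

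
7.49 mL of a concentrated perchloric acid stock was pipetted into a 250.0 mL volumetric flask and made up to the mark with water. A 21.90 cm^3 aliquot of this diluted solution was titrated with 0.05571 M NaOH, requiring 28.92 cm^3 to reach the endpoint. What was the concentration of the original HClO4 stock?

n(NaOH) = 0.05571 x 0.02892 = 0.001611 mol.
n(HClO4) in the aliquot = 0.001611 mol.
[diluted HClO4] = 0.001611 / 0.02190 = 0.07357 M.
Dilution factor = 250.0/7.490 = 33.38, so [stock] = 0.07357 x 33.38 = 2.46 M.

2.46 M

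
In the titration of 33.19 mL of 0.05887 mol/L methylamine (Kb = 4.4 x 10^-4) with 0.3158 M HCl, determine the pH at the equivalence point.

5.97

n(CH3NH2) = 0.05887 x 0.03319 = 0.001954 mol; V(HCl) at equivalence = 0.001954/0.3158 = 0.006187 L.
At equivalence the base is fully converted to CH3NH3+; total volume = 0.03938 L, so [CH3NH3+] = 0.001954/0.03938 = 0.04962 M.
Ka(CH3NH3+) = Kw/Kb = 1.0e-14 / 4.4 x 10^-4 = 2.27e-11.
[H^+] = sqrt(Ka x [CH3NH3+]) = sqrt(2.27e-11 x 0.04962) = 1.06e-6 M.
pH = -log(1.06e-6) = 5.97.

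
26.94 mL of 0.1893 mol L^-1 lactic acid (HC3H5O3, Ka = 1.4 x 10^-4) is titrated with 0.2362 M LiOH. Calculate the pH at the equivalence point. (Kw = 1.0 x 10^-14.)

8.44

n(HC3H5O3) = 0.1893 x 0.02694 = 0.005100 mol; V(LiOH) at equivalence = 0.005100/0.2362 = 0.02159 L.
At equivalence all the acid is converted to C3H5O3-; total volume = 0.02694 + 0.02159 = 0.04853 L, so [C3H5O3-] = 0.005100/0.04853 = 0.1051 M.
Kb = Kw/Ka = 1.0e-14 / 1.4 x 10^-4 = 7.14e-11.
[OH^-] = sqrt(Kb x [C3H5O3-]) = sqrt(7.14e-11 x 0.1051) = 2.74e-6 M.
pOH = 5.56, so pH = 14.00 - 5.56 = 8.44.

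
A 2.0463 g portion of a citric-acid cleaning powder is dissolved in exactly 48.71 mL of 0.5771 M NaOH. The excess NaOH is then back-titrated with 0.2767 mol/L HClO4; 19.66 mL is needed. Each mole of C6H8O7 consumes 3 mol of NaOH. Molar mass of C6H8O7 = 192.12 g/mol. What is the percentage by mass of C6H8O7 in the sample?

Total n(NaOH) added = 0.5771 x 0.04871 = 0.02811 mol.
n(HClO4) used = 0.2767 x 0.01966 = 0.005440 mol, which equals the excess n(NaOH).
So n(NaOH) consumed by the sample = 0.02811 - 0.005440 = 0.02267 mol.
n(C6H8O7) = 0.02267 / 3 = 0.007557 mol.
mass C6H8O7 = 0.007557 x 192.12 = 1.452 g, so %C6H8O7 = 1.452/2.0463 x 100 = 70.9%.

70.9%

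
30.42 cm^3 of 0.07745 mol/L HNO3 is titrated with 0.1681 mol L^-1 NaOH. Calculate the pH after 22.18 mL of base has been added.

12.42

n(acid) = 0.07745 x 0.03042 = 0.002356 mol; n(NaOH) added = 0.1681 x 0.02218 = 0.003728 mol.
Base is in excess by 0.003728 - 0.002356 = 0.001372 mol in a total volume of 0.05260 L.
[OH^-] = 0.001372/0.05260 = 0.02609 M, so pOH = 1.58 and pH = 14.00 - 1.58 = 12.42.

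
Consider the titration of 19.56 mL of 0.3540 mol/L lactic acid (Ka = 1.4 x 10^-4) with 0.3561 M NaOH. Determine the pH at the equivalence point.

n(HC3H5O3) = 0.3540 x 0.01956 = 0.006924 mol; V(NaOH) at equivalence = 0.006924/0.3561 = 0.01944 L.
At equivalence all the acid is converted to C3H5O3-; total volume = 0.01956 + 0.01944 = 0.03900 L, so [C3H5O3-] = 0.006924/0.03900 = 0.1775 M.
Kb = Kw/Ka = 1.0e-14 / 1.4 x 10^-4 = 7.14e-11.
[OH^-] = sqrt(Kb x [C3H5O3-]) = sqrt(7.14e-11 x 0.1775) = 3.56e-6 M.
pOH = 5.45, so pH = 14.00 - 5.45 = 8.55.

8.55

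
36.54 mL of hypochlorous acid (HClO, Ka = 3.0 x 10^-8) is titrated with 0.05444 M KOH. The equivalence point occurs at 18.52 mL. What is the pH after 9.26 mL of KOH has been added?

7.52

9.26 mL is exactly half the equivalence volume (18.52/2), i.e. the half-equivalence point.
There, n(HA) = n(A^-), so pH = pKa = -log(3.0 x 10^-8) = 7.52.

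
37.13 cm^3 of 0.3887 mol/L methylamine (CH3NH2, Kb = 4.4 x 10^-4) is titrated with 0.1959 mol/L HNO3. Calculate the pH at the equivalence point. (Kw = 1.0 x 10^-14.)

n(CH3NH2) = 0.3887 x 0.03713 = 0.01443 mol; V(HNO3) at equivalence = 0.01443/0.1959 = 0.07367 L.
At equivalence the base is fully converted to CH3NH3+; total volume = 0.1108 L, so [CH3NH3+] = 0.01443/0.1108 = 0.1303 M.
Ka(CH3NH3+) = Kw/Kb = 1.0e-14 / 4.4 x 10^-4 = 2.27e-11.
[H^+] = sqrt(Ka x [CH3NH3+]) = sqrt(2.27e-11 x 0.1303) = 1.72e-6 M.
pH = -log(1.72e-6) = 5.76.

5.76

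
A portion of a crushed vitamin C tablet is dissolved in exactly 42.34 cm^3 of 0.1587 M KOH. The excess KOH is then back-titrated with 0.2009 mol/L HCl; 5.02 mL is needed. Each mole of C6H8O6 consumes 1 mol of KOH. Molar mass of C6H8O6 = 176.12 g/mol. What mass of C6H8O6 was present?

Total n(KOH) added = 0.1587 x 0.04234 = 0.006719 mol.
n(HCl) used = 0.2009 x 0.005020 = 0.001009 mol, which equals the excess n(KOH).
So n(KOH) consumed by the sample = 0.006719 - 0.001009 = 0.005711 mol.
n(C6H8O6) = 0.005711 / 1 = 0.005711 mol.
mass = 0.005711 mol x 176.12 g/mol = 1.01 g.

1.01 g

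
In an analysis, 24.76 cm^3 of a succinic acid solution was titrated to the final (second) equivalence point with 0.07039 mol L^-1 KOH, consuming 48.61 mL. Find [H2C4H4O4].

0.0691 M

n(KOH) = 0.07039 x 0.04861 = 0.003422 mol.
At the final (second) equivalence point, 2 mol OH^- react per mol H2C4H4O4, so n(H2C4H4O4) = 0.003422 / 2 = 0.001711 mol.
[H2C4H4O4] = 0.001711 / 0.02476 L = 0.0691 M.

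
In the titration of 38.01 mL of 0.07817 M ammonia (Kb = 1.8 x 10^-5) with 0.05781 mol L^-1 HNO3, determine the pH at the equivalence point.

5.37

n(NH3) = 0.07817 x 0.03801 = 0.002971 mol; V(HNO3) at equivalence = 0.002971/0.05781 = 0.05140 L.
At equivalence the base is fully converted to NH4+; total volume = 0.08941 L, so [NH4+] = 0.002971/0.08941 = 0.03323 M.
Ka(NH4+) = Kw/Kb = 1.0e-14 / 1.8 x 10^-5 = 5.56e-10.
[H^+] = sqrt(Ka x [NH4+]) = sqrt(5.56e-10 x 0.03323) = 4.30e-6 M.
pH = -log(4.30e-6) = 5.37.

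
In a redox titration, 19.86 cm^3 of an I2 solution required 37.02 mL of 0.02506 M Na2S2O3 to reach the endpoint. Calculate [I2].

0.0234 M

n(Na2S2O3) = 0.02506 x 0.03702 = 0.0009277 mol.
From the balanced equation, 2 mol Na2S2O3 reacts with 1 mol I2, so n(I2) = 0.0009277 x 1/2 = 0.0004639 mol.
[I2] = 0.0004639 / 0.01986 L = 0.0234 M.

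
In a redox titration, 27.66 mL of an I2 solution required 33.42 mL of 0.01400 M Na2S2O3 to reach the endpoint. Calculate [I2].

n(Na2S2O3) = 0.01400 x 0.03342 = 0.0004679 mol.
From the balanced equation, 2 mol Na2S2O3 reacts with 1 mol I2, so n(I2) = 0.0004679 x 1/2 = 0.0002339 mol.
[I2] = 0.0002339 / 0.02766 L = 0.00846 M.

0.00846 M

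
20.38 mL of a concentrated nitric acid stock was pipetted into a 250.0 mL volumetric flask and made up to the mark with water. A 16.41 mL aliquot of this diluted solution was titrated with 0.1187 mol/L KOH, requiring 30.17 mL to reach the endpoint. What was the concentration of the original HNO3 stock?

n(KOH) = 0.1187 x 0.03017 = 0.003581 mol.
n(HNO3) in the aliquot = 0.003581 mol.
[diluted HNO3] = 0.003581 / 0.01641 = 0.2182 M.
Dilution factor = 250.0/20.38 = 12.27, so [stock] = 0.2182 x 12.27 = 2.68 M.

2.68 M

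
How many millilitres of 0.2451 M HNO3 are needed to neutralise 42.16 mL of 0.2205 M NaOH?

37.9 mL

n(NaOH) = 0.2205 mol/L x 0.04216 L = 0.009296 mol.
At equivalence n(HNO3) = n(NaOH) = 0.009296 mol.
V(HNO3) = 0.009296 / 0.2451 = 0.03793 L = 37.9 mL.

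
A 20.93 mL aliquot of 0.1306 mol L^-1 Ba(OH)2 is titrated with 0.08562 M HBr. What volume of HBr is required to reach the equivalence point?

63.9 mL

n(Ba(OH)2) = 0.1306 mol/L x 0.02093 L = 0.002733 mol.
The neutralisation is 1 Ba(OH)2 : 2 HBr, so n(HBr) = 0.002733 x 2/1 = 0.005467 mol.
V(HBr) = 0.005467 / 0.08562 = 0.06385 L = 63.9 mL.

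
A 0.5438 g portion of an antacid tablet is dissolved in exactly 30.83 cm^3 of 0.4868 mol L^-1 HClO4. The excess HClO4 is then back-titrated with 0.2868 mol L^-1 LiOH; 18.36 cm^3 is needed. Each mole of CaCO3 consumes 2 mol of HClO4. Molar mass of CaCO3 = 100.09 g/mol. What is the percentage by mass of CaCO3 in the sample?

Total n(HClO4) added = 0.4868 x 0.03083 = 0.01501 mol.
n(LiOH) used = 0.2868 x 0.01836 = 0.005266 mol, which equals the excess n(HClO4).
So n(HClO4) consumed by the sample = 0.01501 - 0.005266 = 0.009742 mol.
n(CaCO3) = 0.009742 / 2 = 0.004871 mol.
mass CaCO3 = 0.004871 x 100.09 = 0.4876 g, so %CaCO3 = 0.4876/0.5438 x 100 = 89.7%.

89.7%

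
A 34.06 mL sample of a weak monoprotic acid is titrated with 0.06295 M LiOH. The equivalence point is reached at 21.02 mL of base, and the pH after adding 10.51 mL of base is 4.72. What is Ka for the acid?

10.51 mL is half of the equivalence volume, so this is the half-equivalence point where [HA] = [A^-].
At half-equivalence pH = pKa, so pKa = 4.72.
Ka = 10^(-4.72) = 1.9 x 10^-5.

1.9 x 10^-5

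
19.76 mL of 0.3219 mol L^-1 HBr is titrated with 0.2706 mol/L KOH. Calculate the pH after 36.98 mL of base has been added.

n(acid) = 0.3219 x 0.01976 = 0.006361 mol; n(KOH) added = 0.2706 x 0.03698 = 0.01001 mol.
Base is in excess by 0.01001 - 0.006361 = 0.003646 mol in a total volume of 0.05674 L.
[OH^-] = 0.003646/0.05674 = 0.06426 M, so pOH = 1.19 and pH = 14.00 - 1.19 = 12.81.

12.81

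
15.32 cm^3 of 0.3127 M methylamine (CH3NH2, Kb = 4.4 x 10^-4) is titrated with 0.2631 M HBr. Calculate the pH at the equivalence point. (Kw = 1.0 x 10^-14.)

5.74

n(CH3NH2) = 0.3127 x 0.01532 = 0.004791 mol; V(HBr) at equivalence = 0.004791/0.2631 = 0.01821 L.
At equivalence the base is fully converted to CH3NH3+; total volume = 0.03353 L, so [CH3NH3+] = 0.004791/0.03353 = 0.1429 M.
Ka(CH3NH3+) = Kw/Kb = 1.0e-14 / 4.4 x 10^-4 = 2.27e-11.
[H^+] = sqrt(Ka x [CH3NH3+]) = sqrt(2.27e-11 x 0.1429) = 1.80e-6 M.
pH = -log(1.80e-6) = 5.74.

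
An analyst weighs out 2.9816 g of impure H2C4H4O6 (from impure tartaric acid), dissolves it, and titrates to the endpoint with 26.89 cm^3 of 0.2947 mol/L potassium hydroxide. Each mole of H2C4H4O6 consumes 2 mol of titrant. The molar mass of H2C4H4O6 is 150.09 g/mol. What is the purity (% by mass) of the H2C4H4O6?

19.9%

n(KOH) = 0.2947 x 0.02689 = 0.007924 mol.
n(H2C4H4O6) = 0.007924 / 2 = 0.003962 mol.
mass of H2C4H4O6 = 0.003962 x 150.09 = 0.5947 g.
% purity = 0.5947 / 2.9816 x 100 = 19.9%.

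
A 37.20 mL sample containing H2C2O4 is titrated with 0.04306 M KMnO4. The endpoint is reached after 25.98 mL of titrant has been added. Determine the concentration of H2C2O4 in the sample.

0.0752 M

n(KMnO4) = 0.04306 x 0.02598 = 0.001119 mol.
From the balanced equation, 2 mol KMnO4 reacts with 5 mol H2C2O4, so n(H2C2O4) = 0.001119 x 5/2 = 0.002797 mol.
[H2C2O4] = 0.002797 / 0.03720 L = 0.0752 M.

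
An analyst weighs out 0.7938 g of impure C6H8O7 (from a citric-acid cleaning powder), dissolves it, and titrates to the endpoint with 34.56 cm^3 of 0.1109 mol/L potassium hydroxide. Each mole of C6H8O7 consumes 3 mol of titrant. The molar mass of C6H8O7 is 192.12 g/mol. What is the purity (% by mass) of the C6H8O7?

30.9%

n(KOH) = 0.1109 x 0.03456 = 0.003833 mol.
n(C6H8O7) = 0.003833 / 3 = 0.001278 mol.
mass of C6H8O7 = 0.001278 x 192.12 = 0.2454 g.
% purity = 0.2454 / 0.7938 x 100 = 30.9%.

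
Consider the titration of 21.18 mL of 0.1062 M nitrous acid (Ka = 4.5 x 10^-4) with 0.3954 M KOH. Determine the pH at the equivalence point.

n(HNO2) = 0.1062 x 0.02118 = 0.002249 mol; V(KOH) at equivalence = 0.002249/0.3954 = 0.005689 L.
At equivalence all the acid is converted to NO2-; total volume = 0.02118 + 0.005689 = 0.02687 L, so [NO2-] = 0.002249/0.02687 = 0.08372 M.
Kb = Kw/Ka = 1.0e-14 / 4.5 x 10^-4 = 2.22e-11.
[OH^-] = sqrt(Kb x [NO2-]) = sqrt(2.22e-11 x 0.08372) = 1.36e-6 M.
pOH = 5.87, so pH = 14.00 - 5.87 = 8.13.

8.13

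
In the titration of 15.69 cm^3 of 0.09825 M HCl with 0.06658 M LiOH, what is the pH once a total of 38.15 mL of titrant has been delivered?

n(acid) = 0.09825 x 0.01569 = 0.001542 mol; n(LiOH) added = 0.06658 x 0.03815 = 0.002540 mol.
Base is in excess by 0.002540 - 0.001542 = 0.0009985 mol in a total volume of 0.05384 L.
[OH^-] = 0.0009985/0.05384 = 0.01855 M, so pOH = 1.73 and pH = 14.00 - 1.73 = 12.27.

12.27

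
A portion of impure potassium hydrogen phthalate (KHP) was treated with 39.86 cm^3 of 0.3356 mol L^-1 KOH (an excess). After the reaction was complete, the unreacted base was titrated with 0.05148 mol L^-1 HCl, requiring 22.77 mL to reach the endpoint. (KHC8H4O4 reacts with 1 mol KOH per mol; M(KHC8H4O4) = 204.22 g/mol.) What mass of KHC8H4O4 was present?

2.49 g

Total n(KOH) added = 0.3356 x 0.03986 = 0.01338 mol.
n(HCl) used = 0.05148 x 0.02277 = 0.001172 mol, which equals the excess n(KOH).
So n(KOH) consumed by the sample = 0.01338 - 0.001172 = 0.01220 mol.
n(KHC8H4O4) = 0.01220 / 1 = 0.01220 mol.
mass = 0.01220 mol x 204.22 g/mol = 2.49 g.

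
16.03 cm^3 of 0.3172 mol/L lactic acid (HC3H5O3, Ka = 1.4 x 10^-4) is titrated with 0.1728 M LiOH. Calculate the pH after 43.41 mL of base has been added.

n(acid) = 0.3172 x 0.01603 = 0.005085 mol; n(LiOH) added = 0.1728 x 0.04341 = 0.007501 mol.
Base is in excess by 0.007501 - 0.005085 = 0.002417 mol in a total volume of 0.05944 L.
[OH^-] = 0.002417/0.05944 = 0.04065 M, so pOH = 1.39 and pH = 14.00 - 1.39 = 12.61.

12.61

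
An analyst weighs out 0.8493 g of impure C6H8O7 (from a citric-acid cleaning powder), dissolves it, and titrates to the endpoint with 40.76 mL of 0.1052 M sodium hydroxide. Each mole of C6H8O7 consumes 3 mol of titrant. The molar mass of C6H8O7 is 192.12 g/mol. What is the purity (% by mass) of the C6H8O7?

n(NaOH) = 0.1052 x 0.04076 = 0.004288 mol.
n(C6H8O7) = 0.004288 / 3 = 0.001429 mol.
mass of C6H8O7 = 0.001429 x 192.12 = 0.2746 g.
% purity = 0.2746 / 0.8493 x 100 = 32.3%.

32.3%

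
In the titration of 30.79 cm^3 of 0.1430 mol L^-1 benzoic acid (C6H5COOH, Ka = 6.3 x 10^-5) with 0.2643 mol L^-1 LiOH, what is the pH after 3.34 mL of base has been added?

Initial n(C6H5COOH) = 0.1430 x 0.03079 = 0.004403 mol.
n(LiOH) added = 0.2643 x 0.003340 = 0.0008828 mol, converting that many moles of C6H5COOH to C6H5COO-.
Remaining n(C6H5COOH) = 0.003520 mol; n(C6H5COO-) = 0.0008828 mol.
By Henderson-Hasselbalch, pH = pKa + log([A^-]/[HA]) = 4.20 + log(0.0008828/0.003520) = 4.20 + (-0.60) = 3.60.

3.60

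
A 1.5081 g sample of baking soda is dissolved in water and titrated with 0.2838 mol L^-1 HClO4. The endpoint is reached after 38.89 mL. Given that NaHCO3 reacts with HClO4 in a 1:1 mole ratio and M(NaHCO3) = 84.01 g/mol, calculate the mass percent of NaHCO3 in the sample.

n(HClO4) = 0.2838 x 0.03889 = 0.01104 mol.
n(NaHCO3) = 0.01104 / 1 = 0.01104 mol.
mass of NaHCO3 = 0.01104 x 84.01 = 0.9272 g.
% purity = 0.9272 / 1.5081 x 100 = 61.5%.

61.5%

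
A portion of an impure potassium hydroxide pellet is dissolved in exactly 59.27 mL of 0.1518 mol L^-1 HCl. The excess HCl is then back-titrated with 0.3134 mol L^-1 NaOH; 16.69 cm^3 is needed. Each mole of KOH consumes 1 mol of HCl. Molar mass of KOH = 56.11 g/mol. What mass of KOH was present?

0.211 g

Total n(HCl) added = 0.1518 x 0.05927 = 0.008997 mol.
n(NaOH) used = 0.3134 x 0.01669 = 0.005231 mol, which equals the excess n(HCl).
So n(HCl) consumed by the sample = 0.008997 - 0.005231 = 0.003767 mol.
n(KOH) = 0.003767 / 1 = 0.003767 mol.
mass = 0.003767 mol x 56.11 g/mol = 0.211 g.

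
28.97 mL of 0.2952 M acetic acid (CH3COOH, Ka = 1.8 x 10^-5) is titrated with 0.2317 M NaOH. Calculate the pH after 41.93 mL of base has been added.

n(acid) = 0.2952 x 0.02897 = 0.008552 mol; n(NaOH) added = 0.2317 x 0.04193 = 0.009715 mol.
Base is in excess by 0.009715 - 0.008552 = 0.001163 mol in a total volume of 0.07090 L.
[OH^-] = 0.001163/0.07090 = 0.01641 M, so pOH = 1.78 and pH = 14.00 - 1.78 = 12.22.

12.22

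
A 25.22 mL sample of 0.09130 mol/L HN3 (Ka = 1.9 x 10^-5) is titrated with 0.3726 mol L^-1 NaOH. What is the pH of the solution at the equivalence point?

n(HN3) = 0.09130 x 0.02522 = 0.002303 mol; V(NaOH) at equivalence = 0.002303/0.3726 = 0.006180 L.
At equivalence all the acid is converted to N3-; total volume = 0.02522 + 0.006180 = 0.03140 L, so [N3-] = 0.002303/0.03140 = 0.07333 M.
Kb = Kw/Ka = 1.0e-14 / 1.9 x 10^-5 = 5.26e-10.
[OH^-] = sqrt(Kb x [N3-]) = sqrt(5.26e-10 x 0.07333) = 6.21e-6 M.
pOH = 5.21, so pH = 14.00 - 5.21 = 8.79.

8.79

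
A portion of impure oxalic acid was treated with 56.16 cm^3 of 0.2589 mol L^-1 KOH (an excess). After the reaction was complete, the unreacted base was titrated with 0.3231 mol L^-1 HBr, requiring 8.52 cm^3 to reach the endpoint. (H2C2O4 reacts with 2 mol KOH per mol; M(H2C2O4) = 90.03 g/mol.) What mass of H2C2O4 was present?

0.531 g

Total n(KOH) added = 0.2589 x 0.05616 = 0.01454 mol.
n(HBr) used = 0.3231 x 0.008520 = 0.002753 mol, which equals the excess n(KOH).
So n(KOH) consumed by the sample = 0.01454 - 0.002753 = 0.01179 mol.
n(H2C2O4) = 0.01179 / 2 = 0.005894 mol.
mass = 0.005894 mol x 90.03 g/mol = 0.531 g.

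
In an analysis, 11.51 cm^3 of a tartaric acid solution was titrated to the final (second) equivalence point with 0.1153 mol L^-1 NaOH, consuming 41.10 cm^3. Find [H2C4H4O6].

n(NaOH) = 0.1153 x 0.04110 = 0.004739 mol.
At the final (second) equivalence point, 2 mol OH^- react per mol H2C4H4O6, so n(H2C4H4O6) = 0.004739 / 2 = 0.002369 mol.
[H2C4H4O6] = 0.002369 / 0.01151 L = 0.206 M.

0.206 M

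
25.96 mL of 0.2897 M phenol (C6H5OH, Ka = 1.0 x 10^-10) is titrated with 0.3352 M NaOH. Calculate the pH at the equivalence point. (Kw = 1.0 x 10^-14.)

n(C6H5OH) = 0.2897 x 0.02596 = 0.007521 mol; V(NaOH) at equivalence = 0.007521/0.3352 = 0.02244 L.
At equivalence all the acid is converted to C6H5O-; total volume = 0.02596 + 0.02244 = 0.04840 L, so [C6H5O-] = 0.007521/0.04840 = 0.1554 M.
Kb = Kw/Ka = 1.0e-14 / 1.0 x 10^-10 = 0.000100.
[OH^-] = sqrt(Kb x [C6H5O-]) = sqrt(0.000100 x 0.1554) = 0.00394 M.
pOH = 2.40, so pH = 14.00 - 2.40 = 11.60.

11.60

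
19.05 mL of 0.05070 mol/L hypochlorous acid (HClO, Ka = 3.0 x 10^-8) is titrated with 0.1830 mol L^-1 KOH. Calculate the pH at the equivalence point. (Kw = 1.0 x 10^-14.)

10.06

n(HClO) = 0.05070 x 0.01905 = 0.0009658 mol; V(KOH) at equivalence = 0.0009658/0.1830 = 0.005278 L.
At equivalence all the acid is converted to ClO-; total volume = 0.01905 + 0.005278 = 0.02433 L, so [ClO-] = 0.0009658/0.02433 = 0.03970 M.
Kb = Kw/Ka = 1.0e-14 / 3.0 x 10^-8 = 3.33e-7.
[OH^-] = sqrt(Kb x [ClO-]) = sqrt(3.33e-7 x 0.03970) = 0.000115 M.
pOH = 3.94, so pH = 14.00 - 3.94 = 10.06.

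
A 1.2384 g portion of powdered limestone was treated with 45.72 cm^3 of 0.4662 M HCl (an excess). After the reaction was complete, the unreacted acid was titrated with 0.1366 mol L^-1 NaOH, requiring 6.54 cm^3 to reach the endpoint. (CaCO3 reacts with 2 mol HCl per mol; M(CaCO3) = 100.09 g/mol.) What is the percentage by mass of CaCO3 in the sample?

82.5%

Total n(HCl) added = 0.4662 x 0.04572 = 0.02131 mol.
n(NaOH) used = 0.1366 x 0.006540 = 0.0008934 mol, which equals the excess n(HCl).
So n(HCl) consumed by the sample = 0.02131 - 0.0008934 = 0.02042 mol.
n(CaCO3) = 0.02042 / 2 = 0.01021 mol.
mass CaCO3 = 0.01021 x 100.09 = 1.022 g, so %CaCO3 = 1.022/1.2384 x 100 = 82.5%.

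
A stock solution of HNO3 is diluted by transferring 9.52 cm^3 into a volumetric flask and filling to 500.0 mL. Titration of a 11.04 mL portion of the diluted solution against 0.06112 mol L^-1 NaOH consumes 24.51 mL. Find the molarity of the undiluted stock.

7.13 M

n(NaOH) = 0.06112 x 0.02451 = 0.001498 mol.
n(HNO3) in the aliquot = 0.001498 mol.
[diluted HNO3] = 0.001498 / 0.01104 = 0.1357 M.
Dilution factor = 500.0/9.520 = 52.52, so [stock] = 0.1357 x 52.52 = 7.13 M.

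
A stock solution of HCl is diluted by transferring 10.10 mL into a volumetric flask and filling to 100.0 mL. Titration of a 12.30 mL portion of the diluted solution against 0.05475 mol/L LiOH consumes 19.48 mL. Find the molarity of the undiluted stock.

n(LiOH) = 0.05475 x 0.01948 = 0.001067 mol.
n(HCl) in the aliquot = 0.001067 mol.
[diluted HCl] = 0.001067 / 0.01230 = 0.08671 M.
Dilution factor = 100.0/10.10 = 9.901, so [stock] = 0.08671 x 9.901 = 0.859 M.

0.859 M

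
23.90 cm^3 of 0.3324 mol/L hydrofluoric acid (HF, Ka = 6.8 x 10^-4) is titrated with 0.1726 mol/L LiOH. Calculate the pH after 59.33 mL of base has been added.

12.44

n(acid) = 0.3324 x 0.02390 = 0.007944 mol; n(LiOH) added = 0.1726 x 0.05933 = 0.01024 mol.
Base is in excess by 0.01024 - 0.007944 = 0.002296 mol in a total volume of 0.08323 L.
[OH^-] = 0.002296/0.08323 = 0.02759 M, so pOH = 1.56 and pH = 14.00 - 1.56 = 12.44.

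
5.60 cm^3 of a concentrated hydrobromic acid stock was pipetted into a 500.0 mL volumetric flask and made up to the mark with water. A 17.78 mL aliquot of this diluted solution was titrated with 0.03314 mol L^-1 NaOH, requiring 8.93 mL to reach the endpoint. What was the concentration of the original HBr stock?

n(NaOH) = 0.03314 x 0.008930 = 0.0002959 mol.
n(HBr) in the aliquot = 0.0002959 mol.
[diluted HBr] = 0.0002959 / 0.01778 = 0.01664 M.
Dilution factor = 500.0/5.600 = 89.29, so [stock] = 0.01664 x 89.29 = 1.49 M.

1.49 M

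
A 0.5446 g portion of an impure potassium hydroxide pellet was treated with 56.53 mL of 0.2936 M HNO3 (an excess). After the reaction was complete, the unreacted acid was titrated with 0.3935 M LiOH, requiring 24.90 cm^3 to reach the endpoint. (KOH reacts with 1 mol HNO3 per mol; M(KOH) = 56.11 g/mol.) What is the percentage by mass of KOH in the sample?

70.1%

Total n(HNO3) added = 0.2936 x 0.05653 = 0.01660 mol.
n(LiOH) used = 0.3935 x 0.02490 = 0.009798 mol, which equals the excess n(HNO3).
So n(HNO3) consumed by the sample = 0.01660 - 0.009798 = 0.006799 mol.
n(KOH) = 0.006799 / 1 = 0.006799 mol.
mass KOH = 0.006799 x 56.11 = 0.3815 g, so %KOH = 0.3815/0.5446 x 100 = 70.1%.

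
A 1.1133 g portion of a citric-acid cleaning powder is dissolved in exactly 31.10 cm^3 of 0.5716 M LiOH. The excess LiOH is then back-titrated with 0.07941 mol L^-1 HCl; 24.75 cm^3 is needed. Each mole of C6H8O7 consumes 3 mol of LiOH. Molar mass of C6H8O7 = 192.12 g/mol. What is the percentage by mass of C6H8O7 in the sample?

Total n(LiOH) added = 0.5716 x 0.03110 = 0.01778 mol.
n(HCl) used = 0.07941 x 0.02475 = 0.001965 mol, which equals the excess n(LiOH).
So n(LiOH) consumed by the sample = 0.01778 - 0.001965 = 0.01581 mol.
n(C6H8O7) = 0.01581 / 3 = 0.005270 mol.
mass C6H8O7 = 0.005270 x 192.12 = 1.013 g, so %C6H8O7 = 1.013/1.1133 x 100 = 91.0%.

91.0%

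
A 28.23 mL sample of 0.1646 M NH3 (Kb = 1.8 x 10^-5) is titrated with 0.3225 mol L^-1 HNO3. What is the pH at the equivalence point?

5.11

n(NH3) = 0.1646 x 0.02823 = 0.004647 mol; V(HNO3) at equivalence = 0.004647/0.3225 = 0.01441 L.
At equivalence the base is fully converted to NH4+; total volume = 0.04264 L, so [NH4+] = 0.004647/0.04264 = 0.1090 M.
Ka(NH4+) = Kw/Kb = 1.0e-14 / 1.8 x 10^-5 = 5.56e-10.
[H^+] = sqrt(Ka x [NH4+]) = sqrt(5.56e-10 x 0.1090) = 7.78e-6 M.
pH = -log(7.78e-6) = 5.11.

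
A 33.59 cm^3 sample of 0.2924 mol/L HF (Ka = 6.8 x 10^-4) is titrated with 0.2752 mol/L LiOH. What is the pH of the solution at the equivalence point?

n(HF) = 0.2924 x 0.03359 = 0.009822 mol; V(LiOH) at equivalence = 0.009822/0.2752 = 0.03569 L.
At equivalence all the acid is converted to F-; total volume = 0.03359 + 0.03569 = 0.06928 L, so [F-] = 0.009822/0.06928 = 0.1418 M.
Kb = Kw/Ka = 1.0e-14 / 6.8 x 10^-4 = 1.47e-11.
[OH^-] = sqrt(Kb x [F-]) = sqrt(1.47e-11 x 0.1418) = 1.44e-6 M.
pOH = 5.84, so pH = 14.00 - 5.84 = 8.16.

8.16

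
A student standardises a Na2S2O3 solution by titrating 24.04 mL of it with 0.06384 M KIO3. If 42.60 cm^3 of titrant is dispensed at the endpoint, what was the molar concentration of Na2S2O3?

n(KIO3) = 0.06384 x 0.04260 = 0.002720 mol.
From the balanced equation, 1 mol KIO3 reacts with 6 mol Na2S2O3, so n(Na2S2O3) = 0.002720 x 6/1 = 0.01632 mol.
[Na2S2O3] = 0.01632 / 0.02404 L = 0.679 M.

0.679 M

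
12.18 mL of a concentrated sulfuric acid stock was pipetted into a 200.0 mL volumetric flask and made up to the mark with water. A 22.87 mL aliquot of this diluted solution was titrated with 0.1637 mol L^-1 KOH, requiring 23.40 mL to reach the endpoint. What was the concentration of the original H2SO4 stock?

1.38 M

n(KOH) = 0.1637 x 0.02340 = 0.003831 mol.
n(H2SO4) in the aliquot = 0.003831 x 1/2 = 0.001915 mol.
[diluted H2SO4] = 0.001915 / 0.02287 = 0.08375 M.
Dilution factor = 200.0/12.18 = 16.42, so [stock] = 0.08375 x 16.42 = 1.38 M.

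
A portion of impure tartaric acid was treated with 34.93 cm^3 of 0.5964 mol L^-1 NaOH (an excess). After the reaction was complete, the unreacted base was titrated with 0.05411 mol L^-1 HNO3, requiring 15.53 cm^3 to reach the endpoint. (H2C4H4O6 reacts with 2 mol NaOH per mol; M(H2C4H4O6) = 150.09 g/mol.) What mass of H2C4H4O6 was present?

Total n(NaOH) added = 0.5964 x 0.03493 = 0.02083 mol.
n(HNO3) used = 0.05411 x 0.01553 = 0.0008403 mol, which equals the excess n(NaOH).
So n(NaOH) consumed by the sample = 0.02083 - 0.0008403 = 0.01999 mol.
n(H2C4H4O6) = 0.01999 / 2 = 0.009996 mol.
mass = 0.009996 mol x 150.09 g/mol = 1.50 g.

1.50 g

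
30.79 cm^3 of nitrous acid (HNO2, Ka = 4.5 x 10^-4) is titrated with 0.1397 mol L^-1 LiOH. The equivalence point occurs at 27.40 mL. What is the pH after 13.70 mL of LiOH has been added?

13.70 mL is exactly half the equivalence volume (27.40/2), i.e. the half-equivalence point.
There, n(HA) = n(A^-), so pH = pKa = -log(4.5 x 10^-4) = 3.35.

3.35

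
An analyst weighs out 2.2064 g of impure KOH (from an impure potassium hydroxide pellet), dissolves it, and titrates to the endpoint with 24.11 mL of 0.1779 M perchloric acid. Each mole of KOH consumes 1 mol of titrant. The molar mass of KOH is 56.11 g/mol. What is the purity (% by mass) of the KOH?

n(HClO4) = 0.1779 x 0.02411 = 0.004289 mol.
n(KOH) = 0.004289 / 1 = 0.004289 mol.
mass of KOH = 0.004289 x 56.11 = 0.2407 g.
% purity = 0.2407 / 2.2064 x 100 = 10.9%.

10.9%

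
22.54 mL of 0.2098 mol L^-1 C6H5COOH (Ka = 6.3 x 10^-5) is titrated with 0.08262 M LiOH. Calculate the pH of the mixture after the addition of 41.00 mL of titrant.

4.60

Initial n(C6H5COOH) = 0.2098 x 0.02254 = 0.004729 mol.
n(LiOH) added = 0.08262 x 0.04100 = 0.003387 mol, converting that many moles of C6H5COOH to C6H5COO-.
Remaining n(C6H5COOH) = 0.001341 mol; n(C6H5COO-) = 0.003387 mol.
By Henderson-Hasselbalch, pH = pKa + log([A^-]/[HA]) = 4.20 + log(0.003387/0.001341) = 4.20 + (+0.40) = 4.60.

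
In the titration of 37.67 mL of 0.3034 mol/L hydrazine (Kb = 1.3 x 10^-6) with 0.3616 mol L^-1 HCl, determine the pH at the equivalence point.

n(N2H4) = 0.3034 x 0.03767 = 0.01143 mol; V(HCl) at equivalence = 0.01143/0.3616 = 0.03161 L.
At equivalence the base is fully converted to N2H5+; total volume = 0.06928 L, so [N2H5+] = 0.01143/0.06928 = 0.1650 M.
Ka(N2H5+) = Kw/Kb = 1.0e-14 / 1.3 x 10^-6 = 7.69e-9.
[H^+] = sqrt(Ka x [N2H5+]) = sqrt(7.69e-9 x 0.1650) = 3.56e-5 M.
pH = -log(3.56e-5) = 4.45.

4.45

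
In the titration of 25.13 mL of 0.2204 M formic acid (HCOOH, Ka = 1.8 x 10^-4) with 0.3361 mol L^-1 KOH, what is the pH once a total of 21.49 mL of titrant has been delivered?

12.56

n(acid) = 0.2204 x 0.02513 = 0.005539 mol; n(KOH) added = 0.3361 x 0.02149 = 0.007223 mol.
Base is in excess by 0.007223 - 0.005539 = 0.001684 mol in a total volume of 0.04662 L.
[OH^-] = 0.001684/0.04662 = 0.03612 M, so pOH = 1.44 and pH = 14.00 - 1.44 = 12.56.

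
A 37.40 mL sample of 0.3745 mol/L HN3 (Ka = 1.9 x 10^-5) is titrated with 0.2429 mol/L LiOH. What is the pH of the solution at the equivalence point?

n(HN3) = 0.3745 x 0.03740 = 0.01401 mol; V(LiOH) at equivalence = 0.01401/0.2429 = 0.05766 L.
At equivalence all the acid is converted to N3-; total volume = 0.03740 + 0.05766 = 0.09506 L, so [N3-] = 0.01401/0.09506 = 0.1473 M.
Kb = Kw/Ka = 1.0e-14 / 1.9 x 10^-5 = 5.26e-10.
[OH^-] = sqrt(Kb x [N3-]) = sqrt(5.26e-10 x 0.1473) = 8.81e-6 M.
pOH = 5.06, so pH = 14.00 - 5.06 = 8.94.

8.94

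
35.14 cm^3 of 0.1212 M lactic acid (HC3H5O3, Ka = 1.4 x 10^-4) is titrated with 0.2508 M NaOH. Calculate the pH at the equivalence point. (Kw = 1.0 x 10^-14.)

n(HC3H5O3) = 0.1212 x 0.03514 = 0.004259 mol; V(NaOH) at equivalence = 0.004259/0.2508 = 0.01698 L.
At equivalence all the acid is converted to C3H5O3-; total volume = 0.03514 + 0.01698 = 0.05212 L, so [C3H5O3-] = 0.004259/0.05212 = 0.08171 M.
Kb = Kw/Ka = 1.0e-14 / 1.4 x 10^-4 = 7.14e-11.
[OH^-] = sqrt(Kb x [C3H5O3-]) = sqrt(7.14e-11 x 0.08171) = 2.42e-6 M.
pOH = 5.62, so pH = 14.00 - 5.62 = 8.38.

8.38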